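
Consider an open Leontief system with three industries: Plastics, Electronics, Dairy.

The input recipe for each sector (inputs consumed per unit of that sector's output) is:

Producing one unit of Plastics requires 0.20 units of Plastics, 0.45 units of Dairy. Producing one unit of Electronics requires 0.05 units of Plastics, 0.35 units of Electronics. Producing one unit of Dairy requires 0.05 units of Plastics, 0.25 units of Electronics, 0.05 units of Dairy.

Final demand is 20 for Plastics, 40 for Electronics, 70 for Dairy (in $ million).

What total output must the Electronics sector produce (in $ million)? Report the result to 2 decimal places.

I − A =
  [   0.80    -0.05    -0.05]
  [   0.00     0.65    -0.25]
  [  -0.45     0.00     0.95]
Cofactors of I−A, C_ij = (−1)^(i+j)·(minor ij) (rows/columns in the sector order above):
  C_11 = (0.65)(0.95) − (-0.25)(0.00) = 0.6175
  C_12 = −[(0.00)(0.95) − (-0.25)(-0.45)] = 0.1125
  C_13 = (0.00)(0.00) − (0.65)(-0.45) = 0.2925
  C_21 = −[(-0.05)(0.95) − (-0.05)(0.00)] = 0.0475
  C_22 = (0.80)(0.95) − (-0.05)(-0.45) = 0.7375
  C_23 = −[(0.80)(0.00) − (-0.05)(-0.45)] = 0.0225
  C_31 = (-0.05)(-0.25) − (-0.05)(0.65) = 0.0450
  C_32 = −[(0.80)(-0.25) − (-0.05)(0.00)] = 0.2000
  C_33 = (0.80)(0.65) − (-0.05)(0.00) = 0.5200
det(I−A) = Σ_j (I−A)_1j·C_1j = (0.80)(0.6175) + (-0.05)(0.1125) + (-0.05)(0.2925) = 0.47375
adj(I−A) = Cᵀ =
  [ 0.6175   0.0475   0.0450]
  [ 0.1125   0.7375   0.2000]
  [ 0.2925   0.0225   0.5200]
(I − A)⁻¹ = adj(I−A) / det(I−A) ≈
  [   1.3034     0.1003     0.0950]
  [   0.2375     1.5567     0.4222]
  [   0.6174     0.0475     1.0976]
x = (I − A)⁻¹ d = adj(I−A)·d / det(I−A), with det(I−A) = 0.47375:
  x_1 = (0.6175·20 + 0.0475·40 + 0.0450·70) / 0.47375 = 17.40 / 0.47375 ≈ 36.73
  x_2 = (0.1125·20 + 0.7375·40 + 0.2000·70) / 0.47375 = 45.75 / 0.47375 ≈ 96.57
  x_3 = (0.2925·20 + 0.0225·40 + 0.5200·70) / 0.47375 = 43.15 / 0.47375 ≈ 91.08

x_2 = 96.57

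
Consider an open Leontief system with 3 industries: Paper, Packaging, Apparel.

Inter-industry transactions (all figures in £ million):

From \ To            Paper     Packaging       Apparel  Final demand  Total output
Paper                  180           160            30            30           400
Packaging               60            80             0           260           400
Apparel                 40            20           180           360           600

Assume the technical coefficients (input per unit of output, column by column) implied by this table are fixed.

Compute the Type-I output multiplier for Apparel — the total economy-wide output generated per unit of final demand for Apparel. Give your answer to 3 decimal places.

Technical coefficients a_ij = z_ij / X_j:
  a_11 = 180/400 = 0.45, a_21 = 60/400 = 0.15, a_31 = 40/400 = 0.10
  a_12 = 160/400 = 0.40, a_22 = 80/400 = 0.20, a_32 = 20/400 = 0.05
  a_13 = 30/600 = 0.05, a_23 = 0/600 = 0.00, a_33 = 180/600 = 0.30
I − A =
  [   0.55    -0.40    -0.05]
  [  -0.15     0.80     0.00]
  [  -0.10    -0.05     0.70]
Cofactors of I−A, C_ij = (−1)^(i+j)·(minor ij) (rows/columns in the sector order above):
  C_11 = (0.80)(0.70) − (0.00)(-0.05) = 0.5600
  C_12 = −[(-0.15)(0.70) − (0.00)(-0.10)] = 0.1050
  C_13 = (-0.15)(-0.05) − (0.80)(-0.10) = 0.0875
  C_21 = −[(-0.40)(0.70) − (-0.05)(-0.05)] = 0.2825
  C_22 = (0.55)(0.70) − (-0.05)(-0.10) = 0.3800
  C_23 = −[(0.55)(-0.05) − (-0.40)(-0.10)] = 0.0675
  C_31 = (-0.40)(0.00) − (-0.05)(0.80) = 0.0400
  C_32 = −[(0.55)(0.00) − (-0.05)(-0.15)] = 0.0075
  C_33 = (0.55)(0.80) − (-0.40)(-0.15) = 0.3800
det(I−A) = Σ_j (I−A)_1j·C_1j = (0.55)(0.5600) + (-0.40)(0.1050) + (-0.05)(0.0875) = 0.261625
adj(I−A) = Cᵀ =
  [ 0.5600   0.2825   0.0400]
  [ 0.1050   0.3800   0.0075]
  [ 0.0875   0.0675   0.3800]
(I − A)⁻¹ = adj(I−A) / det(I−A) ≈
  [   2.1405     1.0798     0.1529]
  [   0.4013     1.4525     0.0287]
  [   0.3344     0.2580     1.4525]
The output multiplier for sector j is the column-j sum of the Leontief inverse (I − A)⁻¹ = adj(I−A) / det(I−A).
Column 3 of adj(I−A): (0.0400, 0.0075, 0.3800); det(I−A) = 0.261625.
m_3 = (0.0400 + 0.0075 + 0.3800) / 0.261625 = 0.4275 / 0.261625 ≈ 1.634.

m_3 = 1.634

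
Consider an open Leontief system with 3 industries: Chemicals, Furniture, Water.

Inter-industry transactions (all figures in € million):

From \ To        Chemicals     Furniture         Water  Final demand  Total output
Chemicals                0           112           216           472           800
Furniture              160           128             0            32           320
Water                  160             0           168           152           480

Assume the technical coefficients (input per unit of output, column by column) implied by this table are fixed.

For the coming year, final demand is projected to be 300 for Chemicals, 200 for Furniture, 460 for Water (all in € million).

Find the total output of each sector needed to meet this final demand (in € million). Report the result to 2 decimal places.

x_1 = 986.92, x_2 = 662.31, x_3 = 1011.36

Technical coefficients a_ij = z_ij / X_j:
  a_11 = 0/800 = 0.00, a_21 = 160/800 = 0.20, a_31 = 160/800 = 0.20
  a_12 = 112/320 = 0.35, a_22 = 128/320 = 0.40, a_32 = 0/320 = 0.00
  a_13 = 216/480 = 0.45, a_23 = 0/480 = 0.00, a_33 = 168/480 = 0.35
I − A =
  [   1.00    -0.35    -0.45]
  [  -0.20     0.60     0.00]
  [  -0.20     0.00     0.65]
Cofactors of I−A, C_ij = (−1)^(i+j)·(minor ij) (rows/columns in the sector order above):
  C_11 = (0.60)(0.65) − (0.00)(0.00) = 0.3900
  C_12 = −[(-0.20)(0.65) − (0.00)(-0.20)] = 0.1300
  C_13 = (-0.20)(0.00) − (0.60)(-0.20) = 0.1200
  C_21 = −[(-0.35)(0.65) − (-0.45)(0.00)] = 0.2275
  C_22 = (1.00)(0.65) − (-0.45)(-0.20) = 0.5600
  C_23 = −[(1.00)(0.00) − (-0.35)(-0.20)] = 0.0700
  C_31 = (-0.35)(0.00) − (-0.45)(0.60) = 0.2700
  C_32 = −[(1.00)(0.00) − (-0.45)(-0.20)] = 0.0900
  C_33 = (1.00)(0.60) − (-0.35)(-0.20) = 0.5300
det(I−A) = Σ_j (I−A)_1j·C_1j = (1.00)(0.3900) + (-0.35)(0.1300) + (-0.45)(0.1200) = 0.2905
adj(I−A) = Cᵀ =
  [ 0.3900   0.2275   0.2700]
  [ 0.1300   0.5600   0.0900]
  [ 0.1200   0.0700   0.5300]
(I − A)⁻¹ = adj(I−A) / det(I−A) ≈
  [   1.3425     0.7831     0.9294]
  [   0.4475     1.9277     0.3098]
  [   0.4131     0.2410     1.8244]
x = (I − A)⁻¹ d = adj(I−A)·d / det(I−A), with det(I−A) = 0.2905:
  x_1 = (0.3900·300 + 0.2275·200 + 0.2700·460) / 0.2905 = 286.70 / 0.2905 ≈ 986.92
  x_2 = (0.1300·300 + 0.5600·200 + 0.0900·460) / 0.2905 = 192.40 / 0.2905 ≈ 662.31
  x_3 = (0.1200·300 + 0.0700·200 + 0.5300·460) / 0.2905 = 293.80 / 0.2905 ≈ 1011.36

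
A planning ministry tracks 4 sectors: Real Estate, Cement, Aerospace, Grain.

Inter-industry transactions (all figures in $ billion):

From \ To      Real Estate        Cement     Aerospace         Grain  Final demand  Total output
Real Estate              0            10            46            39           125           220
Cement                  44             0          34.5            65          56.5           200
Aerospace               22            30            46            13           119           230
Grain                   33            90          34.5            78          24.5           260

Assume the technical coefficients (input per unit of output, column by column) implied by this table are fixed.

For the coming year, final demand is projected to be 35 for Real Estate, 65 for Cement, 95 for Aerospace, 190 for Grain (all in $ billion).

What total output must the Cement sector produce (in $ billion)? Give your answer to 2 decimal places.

Technical coefficients a_ij = z_ij / X_j:
  a_11 = 0/220 = 0.00, a_21 = 44/220 = 0.20, a_31 = 22/220 = 0.10, a_41 = 33/220 = 0.15
  a_12 = 10/200 = 0.05, a_22 = 0/200 = 0.00, a_32 = 30/200 = 0.15, a_42 = 90/200 = 0.45
  a_13 = 46/230 = 0.20, a_23 = 34.5/230 = 0.15, a_33 = 46/230 = 0.20, a_43 = 34.5/230 = 0.15
  a_14 = 39/260 = 0.15, a_24 = 65/260 = 0.25, a_34 = 13/260 = 0.05, a_44 = 78/260 = 0.30
I − A =
  [   1.00    -0.05    -0.20    -0.15]
  [  -0.20     1.00    -0.15    -0.25]
  [  -0.10    -0.15     0.80    -0.05]
  [  -0.15    -0.45    -0.15     0.70]
Compute the cofactors C_ij = (−1)^(i+j)·(3×3 minor ij) of I−A; the adjugate is their transpose:
adj(I−A) = Cᵀ =
  [ 0.437750   0.110500   0.157250   0.144500]
  [ 0.155875   0.516750   0.179125   0.230750]
  [ 0.097375   0.134750   0.542625   0.107750]
  [ 0.214875   0.384750   0.265125   0.742750]
det(I−A) = Σ_j (I−A)_1j·C_1j = (1.00)(0.437750) + (-0.05)(0.155875) + (-0.20)(0.097375) + (-0.15)(0.214875) = 0.37825
(I − A)⁻¹ = adj(I−A) / det(I−A) ≈
  [   1.1573     0.2921     0.4157     0.3820]
  [   0.4121     1.3662     0.4736     0.6100]
  [   0.2574     0.3562     1.4346     0.2849]
  [   0.5681     1.0172     0.7009     1.9636]
x = (I − A)⁻¹ d = adj(I−A)·d / det(I−A), with det(I−A) = 0.37825:
  x_1 = (0.437750·35 + 0.110500·65 + 0.157250·95 + 0.144500·190) / 0.37825 = 64.8975 / 0.37825 ≈ 171.57
  x_2 = (0.155875·35 + 0.516750·65 + 0.179125·95 + 0.230750·190) / 0.37825 = 99.90375 / 0.37825 ≈ 264.12
  x_3 = (0.097375·35 + 0.134750·65 + 0.542625·95 + 0.107750·190) / 0.37825 = 84.18875 / 0.37825 ≈ 222.57
  x_4 = (0.214875·35 + 0.384750·65 + 0.265125·95 + 0.742750·190) / 0.37825 = 198.83875 / 0.37825 ≈ 525.68

x_2 = 264.12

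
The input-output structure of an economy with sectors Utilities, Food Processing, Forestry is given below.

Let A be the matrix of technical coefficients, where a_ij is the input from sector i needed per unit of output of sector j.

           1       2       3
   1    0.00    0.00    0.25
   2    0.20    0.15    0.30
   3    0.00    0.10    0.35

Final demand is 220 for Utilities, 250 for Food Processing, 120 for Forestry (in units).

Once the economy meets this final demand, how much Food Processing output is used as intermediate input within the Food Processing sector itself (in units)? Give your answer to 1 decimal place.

I − A =
  [   1.00     0.00    -0.25]
  [  -0.20     0.85    -0.30]
  [   0.00    -0.10     0.65]
Cofactors of I−A, C_ij = (−1)^(i+j)·(minor ij) (rows/columns in the sector order above):
  C_11 = (0.85)(0.65) − (-0.30)(-0.10) = 0.5225
  C_12 = −[(-0.20)(0.65) − (-0.30)(0.00)] = 0.1300
  C_13 = (-0.20)(-0.10) − (0.85)(0.00) = 0.0200
  C_21 = −[(0.00)(0.65) − (-0.25)(-0.10)] = 0.0250
  C_22 = (1.00)(0.65) − (-0.25)(0.00) = 0.6500
  C_23 = −[(1.00)(-0.10) − (0.00)(0.00)] = 0.1000
  C_31 = (0.00)(-0.30) − (-0.25)(0.85) = 0.2125
  C_32 = −[(1.00)(-0.30) − (-0.25)(-0.20)] = 0.3500
  C_33 = (1.00)(0.85) − (0.00)(-0.20) = 0.8500
det(I−A) = Σ_j (I−A)_1j·C_1j = (1.00)(0.5225) + (0.00)(0.1300) + (-0.25)(0.0200) = 0.5175
adj(I−A) = Cᵀ =
  [ 0.5225   0.0250   0.2125]
  [ 0.1300   0.6500   0.3500]
  [ 0.0200   0.1000   0.8500]
(I − A)⁻¹ = adj(I−A) / det(I−A) ≈
  [   1.0097     0.0483     0.4106]
  [   0.2512     1.2560     0.6763]
  [   0.0386     0.1932     1.6425]
First solve x = (I − A)⁻¹ d = adj(I−A)·d / det(I−A); in particular x_2 = (0.1300·220 + 0.6500·250 + 0.3500·120) / 0.5175 = 233.10 / 0.5175 ≈ 450.435.
Intermediate flow from 2 to 2: z_22 = a_22 · x_2 = 0.15 × 233.10 / 0.5175 = 34.965 / 0.5175 ≈ 67.6.

z_22 = 67.6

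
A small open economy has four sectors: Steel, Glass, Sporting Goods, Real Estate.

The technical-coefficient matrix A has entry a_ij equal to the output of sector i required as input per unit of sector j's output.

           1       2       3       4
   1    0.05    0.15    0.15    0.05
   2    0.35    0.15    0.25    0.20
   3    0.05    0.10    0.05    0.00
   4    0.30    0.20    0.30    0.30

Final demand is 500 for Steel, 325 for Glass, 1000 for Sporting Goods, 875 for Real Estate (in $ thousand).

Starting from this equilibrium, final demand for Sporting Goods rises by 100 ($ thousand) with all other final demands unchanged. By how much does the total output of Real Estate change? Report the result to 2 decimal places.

Δx_4 = 81.81

I − A =
  [   0.95    -0.15    -0.15    -0.05]
  [  -0.35     0.85    -0.25    -0.20]
  [  -0.05    -0.10     0.95     0.00]
  [  -0.30    -0.20    -0.30     0.70]
Compute the cofactors C_ij = (−1)^(i+j)·(3×3 minor ij) of I−A; the adjugate is their transpose:
adj(I−A) = Cᵀ =
  [ 0.503750   0.121250   0.133750   0.070625]
  [ 0.301500   0.611500   0.270500   0.196250]
  [ 0.058250   0.070750   0.465250   0.024375]
  [ 0.327000   0.257000   0.334000   0.680000]
det(I−A) = Σ_j (I−A)_1j·C_1j = (0.95)(0.503750) + (-0.15)(0.301500) + (-0.15)(0.058250) + (-0.05)(0.327000) = 0.40825
(I − A)⁻¹ = adj(I−A) / det(I−A) ≈
  [   1.2339     0.2970     0.3276     0.1730]
  [   0.7385     1.4979     0.6626     0.4807]
  [   0.1427     0.1733     1.1396     0.0597]
  [   0.8010     0.6295     0.8181     1.6656]
Δx = (I − A)⁻¹ Δd with Δd having +100 in the Sporting Goods component and 0 elsewhere.
So Δx_4 = L_43 · (+100), where L_43 = adj(I−A)_43 / det(I−A) = 0.334000 / 0.40825.
Δx_4 = 0.334000 × (+100) / 0.40825 = 33.40 / 0.40825 ≈ 81.81.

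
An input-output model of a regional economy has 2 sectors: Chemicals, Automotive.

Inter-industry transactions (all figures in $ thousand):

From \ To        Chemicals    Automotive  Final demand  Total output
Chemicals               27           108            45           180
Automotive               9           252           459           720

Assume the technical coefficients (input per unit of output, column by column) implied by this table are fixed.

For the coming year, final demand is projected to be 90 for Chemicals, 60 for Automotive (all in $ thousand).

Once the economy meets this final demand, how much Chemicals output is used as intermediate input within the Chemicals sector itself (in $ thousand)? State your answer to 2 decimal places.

z_11 = 18.58

Technical coefficients a_ij = z_ij / X_j:
  a_11 = 27/180 = 0.15, a_21 = 9/180 = 0.05
  a_12 = 108/720 = 0.15, a_22 = 252/720 = 0.35
I − A =
  [   0.85    -0.15]
  [  -0.05     0.65]
det(I−A) = (0.85)(0.65) − (-0.15)(-0.05) = 0.5450
adj(I−A) = [[0.65, 0.15], [0.05, 0.85]]
(I − A)⁻¹ = adj(I−A) / det(I−A) ≈
  [   1.1927     0.2752]
  [   0.0917     1.5596]
First solve x = (I − A)⁻¹ d = adj(I−A)·d / det(I−A); in particular x_1 = (0.65·90 + 0.15·60) / 0.5450 = 67.50 / 0.5450 ≈ 123.8532.
Intermediate flow from 1 to 1: z_11 = a_11 · x_1 = 0.15 × 67.50 / 0.5450 = 10.125 / 0.5450 ≈ 18.58.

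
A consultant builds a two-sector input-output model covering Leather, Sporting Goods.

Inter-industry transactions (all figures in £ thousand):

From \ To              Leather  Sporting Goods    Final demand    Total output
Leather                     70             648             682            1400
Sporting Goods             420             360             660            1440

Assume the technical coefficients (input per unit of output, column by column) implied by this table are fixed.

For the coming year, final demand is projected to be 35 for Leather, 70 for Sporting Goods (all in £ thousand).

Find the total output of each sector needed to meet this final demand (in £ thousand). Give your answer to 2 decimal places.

Technical coefficients a_ij = z_ij / X_j:
  a_LL = 70/1400 = 0.05, a_SL = 420/1400 = 0.30
  a_LS = 648/1440 = 0.45, a_SS = 360/1440 = 0.25
I − A =
  [   0.95    -0.45]
  [  -0.30     0.75]
det(I−A) = (0.95)(0.75) − (-0.45)(-0.30) = 0.5775
adj(I−A) = [[0.75, 0.45], [0.30, 0.95]]
(I − A)⁻¹ = adj(I−A) / det(I−A) ≈
  [   1.2987     0.7792]
  [   0.5195     1.6450]
x = (I − A)⁻¹ d = adj(I−A)·d / det(I−A), with det(I−A) = 0.5775:
  x_L = (0.75·35 + 0.45·70) / 0.5775 = 57.75 / 0.5775 = 100.00
  x_S = (0.30·35 + 0.95·70) / 0.5775 = 77.00 / 0.5775 ≈ 133.33

x_L = 100.00, x_S = 133.33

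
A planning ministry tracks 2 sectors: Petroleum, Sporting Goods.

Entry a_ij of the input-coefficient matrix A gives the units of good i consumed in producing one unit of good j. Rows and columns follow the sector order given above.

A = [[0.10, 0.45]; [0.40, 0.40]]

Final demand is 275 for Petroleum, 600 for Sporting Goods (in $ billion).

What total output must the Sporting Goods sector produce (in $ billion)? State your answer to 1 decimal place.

I − A =
  [   0.90    -0.45]
  [  -0.40     0.60]
det(I−A) = (0.90)(0.60) − (-0.45)(-0.40) = 0.3600
adj(I−A) = [[0.60, 0.45], [0.40, 0.90]]
(I − A)⁻¹ = adj(I−A) / det(I−A) ≈
  [   1.6667     1.2500]
  [   1.1111     2.5000]
x = (I − A)⁻¹ d = adj(I−A)·d / det(I−A), with det(I−A) = 0.3600:
  x_P = (0.60·275 + 0.45·600) / 0.3600 = 435.00 / 0.3600 ≈ 1208.3
  x_S = (0.40·275 + 0.90·600) / 0.3600 = 650.00 / 0.3600 ≈ 1805.6

x_S = 1805.6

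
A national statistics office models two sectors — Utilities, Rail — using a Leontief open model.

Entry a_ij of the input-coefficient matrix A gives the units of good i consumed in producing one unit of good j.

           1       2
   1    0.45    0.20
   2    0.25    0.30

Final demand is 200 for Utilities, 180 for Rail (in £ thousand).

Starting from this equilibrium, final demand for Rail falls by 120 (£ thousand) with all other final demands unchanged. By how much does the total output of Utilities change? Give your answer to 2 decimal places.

I − A =
  [   0.55    -0.20]
  [  -0.25     0.70]
det(I−A) = (0.55)(0.70) − (-0.20)(-0.25) = 0.3350
adj(I−A) = [[0.70, 0.20], [0.25, 0.55]]
(I − A)⁻¹ = adj(I−A) / det(I−A) ≈
  [   2.0896     0.5970]
  [   0.7463     1.6418]
Δx = (I − A)⁻¹ Δd with Δd having -120 in the Rail component and 0 elsewhere.
So Δx_1 = L_12 · (-120), where L_12 = adj(I−A)_12 / det(I−A) = 0.20 / 0.3350.
Δx_1 = 0.20 × (-120) / 0.3350 = -24.00 / 0.3350 ≈ -71.64.

Δx_1 = -71.64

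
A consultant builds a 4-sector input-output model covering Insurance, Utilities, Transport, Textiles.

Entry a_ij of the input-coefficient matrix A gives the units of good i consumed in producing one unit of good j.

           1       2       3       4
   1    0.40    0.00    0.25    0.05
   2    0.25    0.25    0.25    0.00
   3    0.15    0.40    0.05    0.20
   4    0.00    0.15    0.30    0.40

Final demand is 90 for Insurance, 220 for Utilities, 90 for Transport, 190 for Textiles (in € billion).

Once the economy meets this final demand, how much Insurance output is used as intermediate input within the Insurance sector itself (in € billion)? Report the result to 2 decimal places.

z_11 = 187.57

I − A =
  [   0.60     0.00    -0.25    -0.05]
  [  -0.25     0.75    -0.25     0.00]
  [  -0.15    -0.40     0.95    -0.20]
  [   0.00    -0.15    -0.30     0.60]
Compute the cofactors C_ij = (−1)^(i+j)·(3×3 minor ij) of I−A; the adjugate is their transpose:
adj(I−A) = Cᵀ =
  [ 0.315000   0.080625   0.125625   0.068125]
  [ 0.150000   0.281250   0.131250   0.056250]
  [ 0.135000   0.163125   0.268125   0.100625]
  [ 0.105000   0.151875   0.166875   0.314375]
det(I−A) = Σ_j (I−A)_1j·C_1j = (0.60)(0.315000) + (0.00)(0.150000) + (-0.25)(0.135000) + (-0.05)(0.105000) = 0.1500
(I − A)⁻¹ = adj(I−A) / det(I−A) ≈
  [   2.1000     0.5375     0.8375     0.4542]
  [   1.0000     1.8750     0.8750     0.3750]
  [   0.9000     1.0875     1.7875     0.6708]
  [   0.7000     1.0125     1.1125     2.0958]
First solve x = (I − A)⁻¹ d = adj(I−A)·d / det(I−A); in particular x_1 = (0.315000·90 + 0.080625·220 + 0.125625·90 + 0.068125·190) / 0.1500 = 70.3375 / 0.1500 ≈ 468.9167.
Intermediate flow from 1 to 1: z_11 = a_11 · x_1 = 0.40 × 70.3375 / 0.1500 = 28.135 / 0.1500 ≈ 187.57.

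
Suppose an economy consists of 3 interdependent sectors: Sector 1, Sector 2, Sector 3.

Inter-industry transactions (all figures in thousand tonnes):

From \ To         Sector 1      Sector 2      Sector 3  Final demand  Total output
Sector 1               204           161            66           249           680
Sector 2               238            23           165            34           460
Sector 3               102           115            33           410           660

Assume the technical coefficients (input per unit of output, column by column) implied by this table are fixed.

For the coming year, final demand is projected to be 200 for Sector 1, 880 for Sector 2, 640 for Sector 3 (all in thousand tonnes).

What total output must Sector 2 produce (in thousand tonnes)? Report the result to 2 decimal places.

x_2 = 1791.96

Technical coefficients a_ij = z_ij / X_j:
  a_11 = 204/680 = 0.30, a_21 = 238/680 = 0.35, a_31 = 102/680 = 0.15
  a_12 = 161/460 = 0.35, a_22 = 23/460 = 0.05, a_32 = 115/460 = 0.25
  a_13 = 66/660 = 0.10, a_23 = 165/660 = 0.25, a_33 = 33/660 = 0.05
I − A =
  [   0.70    -0.35    -0.10]
  [  -0.35     0.95    -0.25]
  [  -0.15    -0.25     0.95]
Cofactors of I−A, C_ij = (−1)^(i+j)·(minor ij) (rows/columns in the sector order above):
  C_11 = (0.95)(0.95) − (-0.25)(-0.25) = 0.8400
  C_12 = −[(-0.35)(0.95) − (-0.25)(-0.15)] = 0.3700
  C_13 = (-0.35)(-0.25) − (0.95)(-0.15) = 0.2300
  C_21 = −[(-0.35)(0.95) − (-0.10)(-0.25)] = 0.3575
  C_22 = (0.70)(0.95) − (-0.10)(-0.15) = 0.6500
  C_23 = −[(0.70)(-0.25) − (-0.35)(-0.15)] = 0.2275
  C_31 = (-0.35)(-0.25) − (-0.10)(0.95) = 0.1825
  C_32 = −[(0.70)(-0.25) − (-0.10)(-0.35)] = 0.2100
  C_33 = (0.70)(0.95) − (-0.35)(-0.35) = 0.5425
det(I−A) = Σ_j (I−A)_1j·C_1j = (0.70)(0.8400) + (-0.35)(0.3700) + (-0.10)(0.2300) = 0.4355
adj(I−A) = Cᵀ =
  [ 0.8400   0.3575   0.1825]
  [ 0.3700   0.6500   0.2100]
  [ 0.2300   0.2275   0.5425]
(I − A)⁻¹ = adj(I−A) / det(I−A) ≈
  [   1.9288     0.8209     0.4191]
  [   0.8496     1.4925     0.4822]
  [   0.5281     0.5224     1.2457]
x = (I − A)⁻¹ d = adj(I−A)·d / det(I−A), with det(I−A) = 0.4355:
  x_1 = (0.8400·200 + 0.3575·880 + 0.1825·640) / 0.4355 = 599.40 / 0.4355 ≈ 1376.35
  x_2 = (0.3700·200 + 0.6500·880 + 0.2100·640) / 0.4355 = 780.40 / 0.4355 ≈ 1791.96
  x_3 = (0.2300·200 + 0.2275·880 + 0.5425·640) / 0.4355 = 593.40 / 0.4355 ≈ 1362.57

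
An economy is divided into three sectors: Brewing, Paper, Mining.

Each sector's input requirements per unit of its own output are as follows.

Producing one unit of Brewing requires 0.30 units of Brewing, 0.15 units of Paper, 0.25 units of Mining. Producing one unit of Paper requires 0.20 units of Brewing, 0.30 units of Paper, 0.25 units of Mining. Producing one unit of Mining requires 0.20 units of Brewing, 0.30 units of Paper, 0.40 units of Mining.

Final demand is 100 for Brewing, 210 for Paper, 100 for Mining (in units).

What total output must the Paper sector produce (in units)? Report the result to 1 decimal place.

I − A =
  [   0.70    -0.20    -0.20]
  [  -0.15     0.70    -0.30]
  [  -0.25    -0.25     0.60]
Cofactors of I−A, C_ij = (−1)^(i+j)·(minor ij) (rows/columns in the sector order above):
  C_11 = (0.70)(0.60) − (-0.30)(-0.25) = 0.3450
  C_12 = −[(-0.15)(0.60) − (-0.30)(-0.25)] = 0.1650
  C_13 = (-0.15)(-0.25) − (0.70)(-0.25) = 0.2125
  C_21 = −[(-0.20)(0.60) − (-0.20)(-0.25)] = 0.1700
  C_22 = (0.70)(0.60) − (-0.20)(-0.25) = 0.3700
  C_23 = −[(0.70)(-0.25) − (-0.20)(-0.25)] = 0.2250
  C_31 = (-0.20)(-0.30) − (-0.20)(0.70) = 0.2000
  C_32 = −[(0.70)(-0.30) − (-0.20)(-0.15)] = 0.2400
  C_33 = (0.70)(0.70) − (-0.20)(-0.15) = 0.4600
det(I−A) = Σ_j (I−A)_1j·C_1j = (0.70)(0.3450) + (-0.20)(0.1650) + (-0.20)(0.2125) = 0.1660
adj(I−A) = Cᵀ =
  [ 0.3450   0.1700   0.2000]
  [ 0.1650   0.3700   0.2400]
  [ 0.2125   0.2250   0.4600]
(I − A)⁻¹ = adj(I−A) / det(I−A) ≈
  [   2.0783     1.0241     1.2048]
  [   0.9940     2.2289     1.4458]
  [   1.2801     1.3554     2.7711]
x = (I − A)⁻¹ d = adj(I−A)·d / det(I−A), with det(I−A) = 0.1660:
  x_B = (0.3450·100 + 0.1700·210 + 0.2000·100) / 0.1660 = 90.20 / 0.1660 ≈ 543.4
  x_P = (0.1650·100 + 0.3700·210 + 0.2400·100) / 0.1660 = 118.20 / 0.1660 ≈ 712.0
  x_M = (0.2125·100 + 0.2250·210 + 0.4600·100) / 0.1660 = 114.50 / 0.1660 ≈ 689.8

x_P = 712.0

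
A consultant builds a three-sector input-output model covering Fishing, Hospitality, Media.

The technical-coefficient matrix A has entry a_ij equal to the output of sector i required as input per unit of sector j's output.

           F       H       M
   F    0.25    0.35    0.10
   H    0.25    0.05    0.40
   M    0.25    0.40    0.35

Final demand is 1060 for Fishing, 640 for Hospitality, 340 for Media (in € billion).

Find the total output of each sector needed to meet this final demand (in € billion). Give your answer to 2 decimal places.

I − A =
  [   0.75    -0.35    -0.10]
  [  -0.25     0.95    -0.40]
  [  -0.25    -0.40     0.65]
Cofactors of I−A, C_ij = (−1)^(i+j)·(minor ij) (rows/columns in the sector order above):
  C_11 = (0.95)(0.65) − (-0.40)(-0.40) = 0.4575
  C_12 = −[(-0.25)(0.65) − (-0.40)(-0.25)] = 0.2625
  C_13 = (-0.25)(-0.40) − (0.95)(-0.25) = 0.3375
  C_21 = −[(-0.35)(0.65) − (-0.10)(-0.40)] = 0.2675
  C_22 = (0.75)(0.65) − (-0.10)(-0.25) = 0.4625
  C_23 = −[(0.75)(-0.40) − (-0.35)(-0.25)] = 0.3875
  C_31 = (-0.35)(-0.40) − (-0.10)(0.95) = 0.2350
  C_32 = −[(0.75)(-0.40) − (-0.10)(-0.25)] = 0.3250
  C_33 = (0.75)(0.95) − (-0.35)(-0.25) = 0.6250
det(I−A) = Σ_j (I−A)_1j·C_1j = (0.75)(0.4575) + (-0.35)(0.2625) + (-0.10)(0.3375) = 0.2175
adj(I−A) = Cᵀ =
  [ 0.4575   0.2675   0.2350]
  [ 0.2625   0.4625   0.3250]
  [ 0.3375   0.3875   0.6250]
(I − A)⁻¹ = adj(I−A) / det(I−A) ≈
  [   2.1034     1.2299     1.0805]
  [   1.2069     2.1264     1.4943]
  [   1.5517     1.7816     2.8736]
x = (I − A)⁻¹ d = adj(I−A)·d / det(I−A), with det(I−A) = 0.2175:
  x_F = (0.4575·1060 + 0.2675·640 + 0.2350·340) / 0.2175 = 736.05 / 0.2175 ≈ 3384.14
  x_H = (0.2625·1060 + 0.4625·640 + 0.3250·340) / 0.2175 = 684.75 / 0.2175 ≈ 3148.28
  x_M = (0.3375·1060 + 0.3875·640 + 0.6250·340) / 0.2175 = 818.25 / 0.2175 ≈ 3762.07

x_F = 3384.14, x_H = 3148.28, x_M = 3762.07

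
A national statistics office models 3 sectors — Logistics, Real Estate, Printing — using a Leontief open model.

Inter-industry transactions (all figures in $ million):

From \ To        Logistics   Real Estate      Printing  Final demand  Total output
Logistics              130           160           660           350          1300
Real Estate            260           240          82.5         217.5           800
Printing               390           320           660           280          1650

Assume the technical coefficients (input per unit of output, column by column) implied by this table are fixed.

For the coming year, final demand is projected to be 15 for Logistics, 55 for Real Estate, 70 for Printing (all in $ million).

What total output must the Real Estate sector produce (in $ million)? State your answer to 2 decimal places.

Technical coefficients a_ij = z_ij / X_j:
  a_11 = 130/1300 = 0.10, a_21 = 260/1300 = 0.20, a_31 = 390/1300 = 0.30
  a_12 = 160/800 = 0.20, a_22 = 240/800 = 0.30, a_32 = 320/800 = 0.40
  a_13 = 660/1650 = 0.40, a_23 = 82.5/1650 = 0.05, a_33 = 660/1650 = 0.40
I − A =
  [   0.90    -0.20    -0.40]
  [  -0.20     0.70    -0.05]
  [  -0.30    -0.40     0.60]
Cofactors of I−A, C_ij = (−1)^(i+j)·(minor ij) (rows/columns in the sector order above):
  C_11 = (0.70)(0.60) − (-0.05)(-0.40) = 0.4000
  C_12 = −[(-0.20)(0.60) − (-0.05)(-0.30)] = 0.1350
  C_13 = (-0.20)(-0.40) − (0.70)(-0.30) = 0.2900
  C_21 = −[(-0.20)(0.60) − (-0.40)(-0.40)] = 0.2800
  C_22 = (0.90)(0.60) − (-0.40)(-0.30) = 0.4200
  C_23 = −[(0.90)(-0.40) − (-0.20)(-0.30)] = 0.4200
  C_31 = (-0.20)(-0.05) − (-0.40)(0.70) = 0.2900
  C_32 = −[(0.90)(-0.05) − (-0.40)(-0.20)] = 0.1250
  C_33 = (0.90)(0.70) − (-0.20)(-0.20) = 0.5900
det(I−A) = Σ_j (I−A)_1j·C_1j = (0.90)(0.4000) + (-0.20)(0.1350) + (-0.40)(0.2900) = 0.2170
adj(I−A) = Cᵀ =
  [ 0.4000   0.2800   0.2900]
  [ 0.1350   0.4200   0.1250]
  [ 0.2900   0.4200   0.5900]
(I − A)⁻¹ = adj(I−A) / det(I−A) ≈
  [   1.8433     1.2903     1.3364]
  [   0.6221     1.9355     0.5760]
  [   1.3364     1.9355     2.7189]
x = (I − A)⁻¹ d = adj(I−A)·d / det(I−A), with det(I−A) = 0.2170:
  x_1 = (0.4000·15 + 0.2800·55 + 0.2900·70) / 0.2170 = 41.70 / 0.2170 ≈ 192.17
  x_2 = (0.1350·15 + 0.4200·55 + 0.1250·70) / 0.2170 = 33.875 / 0.2170 ≈ 156.11
  x_3 = (0.2900·15 + 0.4200·55 + 0.5900·70) / 0.2170 = 68.75 / 0.2170 ≈ 316.82

x_2 = 156.11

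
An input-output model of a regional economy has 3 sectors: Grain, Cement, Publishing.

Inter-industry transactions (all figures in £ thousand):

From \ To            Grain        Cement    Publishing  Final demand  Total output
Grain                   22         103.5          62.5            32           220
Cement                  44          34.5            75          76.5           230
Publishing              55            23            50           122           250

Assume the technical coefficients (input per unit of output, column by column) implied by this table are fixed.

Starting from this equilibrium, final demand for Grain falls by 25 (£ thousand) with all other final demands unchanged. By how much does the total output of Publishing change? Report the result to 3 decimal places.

Δx_3 = -13.802

Technical coefficients a_ij = z_ij / X_j:
  a_11 = 22/220 = 0.10, a_21 = 44/220 = 0.20, a_31 = 55/220 = 0.25
  a_12 = 103.5/230 = 0.45, a_22 = 34.5/230 = 0.15, a_32 = 23/230 = 0.10
  a_13 = 62.5/250 = 0.25, a_23 = 75/250 = 0.30, a_33 = 50/250 = 0.20
I − A =
  [   0.90    -0.45    -0.25]
  [  -0.20     0.85    -0.30]
  [  -0.25    -0.10     0.80]
Cofactors of I−A, C_ij = (−1)^(i+j)·(minor ij) (rows/columns in the sector order above):
  C_11 = (0.85)(0.80) − (-0.30)(-0.10) = 0.6500
  C_12 = −[(-0.20)(0.80) − (-0.30)(-0.25)] = 0.2350
  C_13 = (-0.20)(-0.10) − (0.85)(-0.25) = 0.2325
  C_21 = −[(-0.45)(0.80) − (-0.25)(-0.10)] = 0.3850
  C_22 = (0.90)(0.80) − (-0.25)(-0.25) = 0.6575
  C_23 = −[(0.90)(-0.10) − (-0.45)(-0.25)] = 0.2025
  C_31 = (-0.45)(-0.30) − (-0.25)(0.85) = 0.3475
  C_32 = −[(0.90)(-0.30) − (-0.25)(-0.20)] = 0.3200
  C_33 = (0.90)(0.85) − (-0.45)(-0.20) = 0.6750
det(I−A) = Σ_j (I−A)_1j·C_1j = (0.90)(0.6500) + (-0.45)(0.2350) + (-0.25)(0.2325) = 0.421125
adj(I−A) = Cᵀ =
  [ 0.6500   0.3850   0.3475]
  [ 0.2350   0.6575   0.3200]
  [ 0.2325   0.2025   0.6750]
(I − A)⁻¹ = adj(I−A) / det(I−A) ≈
  [   1.5435     0.9142     0.8252]
  [   0.5580     1.5613     0.7599]
  [   0.5521     0.4809     1.6028]
Δx = (I − A)⁻¹ Δd with Δd having -25 in the Grain component and 0 elsewhere.
So Δx_3 = L_31 · (-25), where L_31 = adj(I−A)_31 / det(I−A) = 0.2325 / 0.421125.
Δx_3 = 0.2325 × (-25) / 0.421125 = -5.8125 / 0.421125 ≈ -13.802.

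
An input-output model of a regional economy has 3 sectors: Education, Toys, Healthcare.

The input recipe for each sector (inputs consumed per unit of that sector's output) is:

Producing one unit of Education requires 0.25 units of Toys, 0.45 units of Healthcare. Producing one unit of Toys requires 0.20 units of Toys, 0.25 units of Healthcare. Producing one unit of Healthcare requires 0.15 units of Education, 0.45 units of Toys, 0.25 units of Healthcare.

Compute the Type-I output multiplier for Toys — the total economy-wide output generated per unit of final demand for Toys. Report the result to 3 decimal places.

m_T = 2.287

I − A =
  [   1.00     0.00    -0.15]
  [  -0.25     0.80    -0.45]
  [  -0.45    -0.25     0.75]
Cofactors of I−A, C_ij = (−1)^(i+j)·(minor ij) (rows/columns in the sector order above):
  C_11 = (0.80)(0.75) − (-0.45)(-0.25) = 0.4875
  C_12 = −[(-0.25)(0.75) − (-0.45)(-0.45)] = 0.3900
  C_13 = (-0.25)(-0.25) − (0.80)(-0.45) = 0.4225
  C_21 = −[(0.00)(0.75) − (-0.15)(-0.25)] = 0.0375
  C_22 = (1.00)(0.75) − (-0.15)(-0.45) = 0.6825
  C_23 = −[(1.00)(-0.25) − (0.00)(-0.45)] = 0.2500
  C_31 = (0.00)(-0.45) − (-0.15)(0.80) = 0.1200
  C_32 = −[(1.00)(-0.45) − (-0.15)(-0.25)] = 0.4875
  C_33 = (1.00)(0.80) − (0.00)(-0.25) = 0.8000
det(I−A) = Σ_j (I−A)_1j·C_1j = (1.00)(0.4875) + (0.00)(0.3900) + (-0.15)(0.4225) = 0.424125
adj(I−A) = Cᵀ =
  [ 0.4875   0.0375   0.1200]
  [ 0.3900   0.6825   0.4875]
  [ 0.4225   0.2500   0.8000]
(I − A)⁻¹ = adj(I−A) / det(I−A) ≈
  [   1.1494     0.0884     0.2829]
  [   0.9195     1.6092     1.1494]
  [   0.9962     0.5894     1.8862]
The output multiplier for sector j is the column-j sum of the Leontief inverse (I − A)⁻¹ = adj(I−A) / det(I−A).
Column T of adj(I−A): (0.0375, 0.6825, 0.2500); det(I−A) = 0.424125.
m_T = (0.0375 + 0.6825 + 0.2500) / 0.424125 = 0.97 / 0.424125 ≈ 2.287.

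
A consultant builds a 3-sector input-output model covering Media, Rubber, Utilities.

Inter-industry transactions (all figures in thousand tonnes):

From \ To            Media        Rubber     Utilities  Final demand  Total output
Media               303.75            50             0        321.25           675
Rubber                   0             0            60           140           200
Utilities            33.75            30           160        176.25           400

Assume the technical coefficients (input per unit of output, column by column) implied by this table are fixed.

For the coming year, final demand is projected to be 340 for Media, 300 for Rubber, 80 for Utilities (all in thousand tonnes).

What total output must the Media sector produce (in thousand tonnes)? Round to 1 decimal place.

x_M = 773.9

Technical coefficients a_ij = z_ij / X_j:
  a_MM = 303.75/675 = 0.45, a_RM = 0/675 = 0.00, a_UM = 33.75/675 = 0.05
  a_MR = 50/200 = 0.25, a_RR = 0/200 = 0.00, a_UR = 30/200 = 0.15
  a_MU = 0/400 = 0.00, a_RU = 60/400 = 0.15, a_UU = 160/400 = 0.40
I − A =
  [   0.55    -0.25     0.00]
  [   0.00     1.00    -0.15]
  [  -0.05    -0.15     0.60]
Cofactors of I−A, C_ij = (−1)^(i+j)·(minor ij) (rows/columns in the sector order above):
  C_11 = (1.00)(0.60) − (-0.15)(-0.15) = 0.5775
  C_12 = −[(0.00)(0.60) − (-0.15)(-0.05)] = 0.0075
  C_13 = (0.00)(-0.15) − (1.00)(-0.05) = 0.0500
  C_21 = −[(-0.25)(0.60) − (0.00)(-0.15)] = 0.1500
  C_22 = (0.55)(0.60) − (0.00)(-0.05) = 0.3300
  C_23 = −[(0.55)(-0.15) − (-0.25)(-0.05)] = 0.0950
  C_31 = (-0.25)(-0.15) − (0.00)(1.00) = 0.0375
  C_32 = −[(0.55)(-0.15) − (0.00)(0.00)] = 0.0825
  C_33 = (0.55)(1.00) − (-0.25)(0.00) = 0.5500
det(I−A) = Σ_j (I−A)_1j·C_1j = (0.55)(0.5775) + (-0.25)(0.0075) + (0.00)(0.0500) = 0.31575
adj(I−A) = Cᵀ =
  [ 0.5775   0.1500   0.0375]
  [ 0.0075   0.3300   0.0825]
  [ 0.0500   0.0950   0.5500]
(I − A)⁻¹ = adj(I−A) / det(I−A) ≈
  [   1.8290     0.4751     0.1188]
  [   0.0238     1.0451     0.2613]
  [   0.1584     0.3009     1.7419]
x = (I − A)⁻¹ d = adj(I−A)·d / det(I−A), with det(I−A) = 0.31575:
  x_M = (0.5775·340 + 0.1500·300 + 0.0375·80) / 0.31575 = 244.35 / 0.31575 ≈ 773.9
  x_R = (0.0075·340 + 0.3300·300 + 0.0825·80) / 0.31575 = 108.15 / 0.31575 ≈ 342.5
  x_U = (0.0500·340 + 0.0950·300 + 0.5500·80) / 0.31575 = 89.50 / 0.31575 ≈ 283.5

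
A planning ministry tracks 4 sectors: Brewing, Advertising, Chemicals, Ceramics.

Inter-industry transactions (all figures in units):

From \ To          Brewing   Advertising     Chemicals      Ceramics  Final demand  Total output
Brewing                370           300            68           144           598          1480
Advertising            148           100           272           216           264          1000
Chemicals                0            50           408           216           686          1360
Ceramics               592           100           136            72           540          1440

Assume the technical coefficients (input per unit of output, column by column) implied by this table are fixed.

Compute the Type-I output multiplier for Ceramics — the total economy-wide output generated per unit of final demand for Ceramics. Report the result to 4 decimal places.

Technical coefficients a_ij = z_ij / X_j:
  a_11 = 370/1480 = 0.25, a_21 = 148/1480 = 0.10, a_31 = 0/1480 = 0.00, a_41 = 592/1480 = 0.40
  a_12 = 300/1000 = 0.30, a_22 = 100/1000 = 0.10, a_32 = 50/1000 = 0.05, a_42 = 100/1000 = 0.10
  a_13 = 68/1360 = 0.05, a_23 = 272/1360 = 0.20, a_33 = 408/1360 = 0.30, a_43 = 136/1360 = 0.10
  a_14 = 144/1440 = 0.10, a_24 = 216/1440 = 0.15, a_34 = 216/1440 = 0.15, a_44 = 72/1440 = 0.05
I − A =
  [   0.75    -0.30    -0.05    -0.10]
  [  -0.10     0.90    -0.20    -0.15]
  [   0.00    -0.05     0.70    -0.15]
  [  -0.40    -0.10    -0.10     0.95]
Compute the cofactors C_ij = (−1)^(i+j)·(3×3 minor ij) of I−A; the adjugate is their transpose:
adj(I−A) = Cᵀ =
  [ 0.561250   0.205625   0.114500   0.109625]
  [ 0.119000   0.456500   0.154500   0.109000]
  [ 0.063250   0.062875   0.546500   0.102875]
  [ 0.255500   0.141250   0.122000   0.443750]
det(I−A) = Σ_j (I−A)_1j·C_1j = (0.75)(0.561250) + (-0.30)(0.119000) + (-0.05)(0.063250) + (-0.10)(0.255500) = 0.356525
(I − A)⁻¹ = adj(I−A) / det(I−A) ≈
  [   1.57422     0.57675     0.32116     0.30748]
  [   0.33378     1.28042     0.43335     0.30573]
  [   0.17741     0.17636     1.53285     0.28855]
  [   0.71664     0.39619     0.34219     1.24465]
The output multiplier for sector j is the column-j sum of the Leontief inverse (I − A)⁻¹ = adj(I−A) / det(I−A).
Column 4 of adj(I−A): (0.109625, 0.109000, 0.102875, 0.443750); det(I−A) = 0.356525.
m_4 = (0.109625 + 0.109000 + 0.102875 + 0.443750) / 0.356525 = 0.76525 / 0.356525 ≈ 2.1464.

m_4 = 2.1464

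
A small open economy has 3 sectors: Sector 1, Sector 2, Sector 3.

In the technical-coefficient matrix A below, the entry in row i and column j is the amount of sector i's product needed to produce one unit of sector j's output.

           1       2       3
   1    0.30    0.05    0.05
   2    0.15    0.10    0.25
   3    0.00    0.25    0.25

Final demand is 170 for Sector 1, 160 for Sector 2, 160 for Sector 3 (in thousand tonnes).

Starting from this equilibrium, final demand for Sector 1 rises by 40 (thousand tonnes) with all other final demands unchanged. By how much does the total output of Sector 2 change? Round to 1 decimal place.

Δx_2 = 10.7

I − A =
  [   0.70    -0.05    -0.05]
  [  -0.15     0.90    -0.25]
  [   0.00    -0.25     0.75]
Cofactors of I−A, C_ij = (−1)^(i+j)·(minor ij) (rows/columns in the sector order above):
  C_11 = (0.90)(0.75) − (-0.25)(-0.25) = 0.6125
  C_12 = −[(-0.15)(0.75) − (-0.25)(0.00)] = 0.1125
  C_13 = (-0.15)(-0.25) − (0.90)(0.00) = 0.0375
  C_21 = −[(-0.05)(0.75) − (-0.05)(-0.25)] = 0.0500
  C_22 = (0.70)(0.75) − (-0.05)(0.00) = 0.5250
  C_23 = −[(0.70)(-0.25) − (-0.05)(0.00)] = 0.1750
  C_31 = (-0.05)(-0.25) − (-0.05)(0.90) = 0.0575
  C_32 = −[(0.70)(-0.25) − (-0.05)(-0.15)] = 0.1825
  C_33 = (0.70)(0.90) − (-0.05)(-0.15) = 0.6225
det(I−A) = Σ_j (I−A)_1j·C_1j = (0.70)(0.6125) + (-0.05)(0.1125) + (-0.05)(0.0375) = 0.42125
adj(I−A) = Cᵀ =
  [ 0.6125   0.0500   0.0575]
  [ 0.1125   0.5250   0.1825]
  [ 0.0375   0.1750   0.6225]
(I − A)⁻¹ = adj(I−A) / det(I−A) ≈
  [   1.4540     0.1187     0.1365]
  [   0.2671     1.2463     0.4332]
  [   0.0890     0.4154     1.4777]
Δx = (I − A)⁻¹ Δd with Δd having +40 in the Sector 1 component and 0 elsewhere.
So Δx_2 = L_21 · (+40), where L_21 = adj(I−A)_21 / det(I−A) = 0.1125 / 0.42125.
Δx_2 = 0.1125 × (+40) / 0.42125 = 4.50 / 0.42125 ≈ 10.7.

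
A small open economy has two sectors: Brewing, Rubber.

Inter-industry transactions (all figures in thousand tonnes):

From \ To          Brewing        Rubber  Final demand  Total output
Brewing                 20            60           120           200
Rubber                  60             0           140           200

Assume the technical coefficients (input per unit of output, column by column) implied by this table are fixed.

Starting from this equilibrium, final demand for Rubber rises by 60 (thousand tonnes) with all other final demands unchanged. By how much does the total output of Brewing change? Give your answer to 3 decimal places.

Technical coefficients a_ij = z_ij / X_j:
  a_BB = 20/200 = 0.10, a_RB = 60/200 = 0.30
  a_BR = 60/200 = 0.30, a_RR = 0/200 = 0.00
I − A =
  [   0.90    -0.30]
  [  -0.30     1.00]
det(I−A) = (0.90)(1.00) − (-0.30)(-0.30) = 0.8100
adj(I−A) = [[1.00, 0.30], [0.30, 0.90]]
(I − A)⁻¹ = adj(I−A) / det(I−A) ≈
  [   1.2346     0.3704]
  [   0.3704     1.1111]
Δx = (I − A)⁻¹ Δd with Δd having +60 in the Rubber component and 0 elsewhere.
So Δx_B = L_BR · (+60), where L_BR = adj(I−A)_BR / det(I−A) = 0.30 / 0.8100.
Δx_B = 0.30 × (+60) / 0.8100 = 18.00 / 0.8100 ≈ 22.222.

Δx_B = 22.222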